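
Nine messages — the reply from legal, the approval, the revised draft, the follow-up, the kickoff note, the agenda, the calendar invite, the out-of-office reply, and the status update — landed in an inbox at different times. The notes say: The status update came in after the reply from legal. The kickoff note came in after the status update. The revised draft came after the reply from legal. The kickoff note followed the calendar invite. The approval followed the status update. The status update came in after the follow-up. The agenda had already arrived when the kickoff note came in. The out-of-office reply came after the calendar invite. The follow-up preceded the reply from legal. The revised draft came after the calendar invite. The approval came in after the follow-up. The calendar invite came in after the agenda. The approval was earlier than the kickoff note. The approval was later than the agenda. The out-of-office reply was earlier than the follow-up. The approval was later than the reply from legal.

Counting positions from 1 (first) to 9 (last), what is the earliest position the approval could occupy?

7

The agenda, the calendar invite, the follow-up, the out-of-office reply, the reply from legal, and the status update must all come before the approval — 6 forced predecessors.
Nothing else is forced ahead of the approval, so its earliest slot is position 6 + 1 = 7.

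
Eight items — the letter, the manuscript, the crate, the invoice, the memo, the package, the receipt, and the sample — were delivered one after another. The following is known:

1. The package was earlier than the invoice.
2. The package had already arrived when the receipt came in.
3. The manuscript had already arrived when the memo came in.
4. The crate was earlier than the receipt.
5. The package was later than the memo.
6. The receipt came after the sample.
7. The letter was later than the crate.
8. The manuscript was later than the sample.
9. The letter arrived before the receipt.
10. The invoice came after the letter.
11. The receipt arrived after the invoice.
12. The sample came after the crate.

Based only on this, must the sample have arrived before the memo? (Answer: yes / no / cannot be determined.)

Chain the constraints: the sample → the manuscript → the memo. Each link is directly stated, so the sample comes before the memo.

yes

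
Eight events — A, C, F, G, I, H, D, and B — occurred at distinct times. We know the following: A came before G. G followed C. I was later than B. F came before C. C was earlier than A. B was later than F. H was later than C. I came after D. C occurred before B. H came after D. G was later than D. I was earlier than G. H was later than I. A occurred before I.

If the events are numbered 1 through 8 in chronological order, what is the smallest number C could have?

F must come before C — 1 forced predecessor.
Nothing else is forced ahead of C, so its earliest slot is position 1 + 1 = 2.

2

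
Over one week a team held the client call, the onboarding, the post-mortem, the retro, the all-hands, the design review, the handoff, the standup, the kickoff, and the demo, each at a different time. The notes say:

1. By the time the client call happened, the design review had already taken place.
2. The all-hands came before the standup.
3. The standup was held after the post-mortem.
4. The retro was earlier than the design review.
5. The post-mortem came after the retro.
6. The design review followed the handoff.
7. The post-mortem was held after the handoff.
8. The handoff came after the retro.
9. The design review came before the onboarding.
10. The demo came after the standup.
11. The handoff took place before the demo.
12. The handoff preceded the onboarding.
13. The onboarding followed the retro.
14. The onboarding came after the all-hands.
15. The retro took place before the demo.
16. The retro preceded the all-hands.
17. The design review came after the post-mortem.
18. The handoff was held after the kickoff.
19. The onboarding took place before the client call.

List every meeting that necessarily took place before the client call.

Directly stated before the client call: the design review and the onboarding.
The all-hands reaches the client call via the all-hands → the onboarding → the client call.
The handoff reaches the client call via the handoff → the design review → the client call.
The kickoff reaches the client call via the kickoff → the handoff → the design review → the client call.
Likewise the post-mortem and the retro each reach the client call by chaining the stated constraints.
No chain forces the demo (or any of the others) ahead of the client call.

the all-hands, the design review, the handoff, the kickoff, the onboarding, the post-mortem, the retro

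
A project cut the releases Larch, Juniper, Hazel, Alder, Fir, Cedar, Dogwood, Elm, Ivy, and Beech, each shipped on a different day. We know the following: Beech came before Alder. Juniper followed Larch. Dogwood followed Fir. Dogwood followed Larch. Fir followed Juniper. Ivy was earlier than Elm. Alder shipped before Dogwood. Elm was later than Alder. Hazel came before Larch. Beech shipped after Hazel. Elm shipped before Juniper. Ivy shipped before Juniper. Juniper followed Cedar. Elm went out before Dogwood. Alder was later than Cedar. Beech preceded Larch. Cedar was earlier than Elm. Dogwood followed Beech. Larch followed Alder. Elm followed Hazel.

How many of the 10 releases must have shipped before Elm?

Directly stated before Elm: Alder, Cedar, Hazel, and Ivy.
Beech reaches Elm via Beech → Alder → Elm.
That's Alder, Beech, Cedar, Hazel, and Ivy — 5 in all.

5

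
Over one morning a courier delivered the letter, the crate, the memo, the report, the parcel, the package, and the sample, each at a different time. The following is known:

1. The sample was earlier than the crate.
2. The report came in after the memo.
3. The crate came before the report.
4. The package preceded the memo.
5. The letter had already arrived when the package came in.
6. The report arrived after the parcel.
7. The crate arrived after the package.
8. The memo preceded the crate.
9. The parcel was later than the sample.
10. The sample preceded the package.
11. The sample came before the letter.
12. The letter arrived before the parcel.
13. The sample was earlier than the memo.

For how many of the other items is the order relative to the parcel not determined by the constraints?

3

Forced before the parcel: the letter and the sample; forced after the parcel: the report.
That leaves the crate, the memo, and the package with no forced order relative to the parcel — 3.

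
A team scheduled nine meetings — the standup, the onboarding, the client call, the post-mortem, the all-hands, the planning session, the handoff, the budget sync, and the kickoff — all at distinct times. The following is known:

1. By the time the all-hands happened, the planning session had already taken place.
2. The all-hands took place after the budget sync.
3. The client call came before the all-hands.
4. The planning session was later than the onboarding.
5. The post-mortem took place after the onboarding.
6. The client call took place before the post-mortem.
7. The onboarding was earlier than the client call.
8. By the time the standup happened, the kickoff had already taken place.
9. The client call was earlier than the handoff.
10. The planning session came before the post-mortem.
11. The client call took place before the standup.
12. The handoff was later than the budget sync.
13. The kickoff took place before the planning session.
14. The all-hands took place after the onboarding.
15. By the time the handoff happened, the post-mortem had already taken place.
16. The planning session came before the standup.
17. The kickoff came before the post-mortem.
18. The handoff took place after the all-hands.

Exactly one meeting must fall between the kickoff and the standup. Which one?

the planning session

Tracing the constraints gives the kickoff → the planning session → the standup, so the planning session sits after the kickoff and before the standup.
No other meeting is forced both after the kickoff and before the standup.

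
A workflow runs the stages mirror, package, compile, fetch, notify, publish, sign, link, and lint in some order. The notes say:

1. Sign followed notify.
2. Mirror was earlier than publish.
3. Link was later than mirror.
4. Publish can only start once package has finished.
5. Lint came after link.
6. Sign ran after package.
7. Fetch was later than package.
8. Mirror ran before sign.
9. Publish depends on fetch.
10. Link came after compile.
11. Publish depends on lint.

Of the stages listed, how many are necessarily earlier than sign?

3

Directly stated before sign: mirror, notify, and package.
No chain forces compile (or any of the others) ahead of sign.
That's mirror, notify, and package — 3 in all.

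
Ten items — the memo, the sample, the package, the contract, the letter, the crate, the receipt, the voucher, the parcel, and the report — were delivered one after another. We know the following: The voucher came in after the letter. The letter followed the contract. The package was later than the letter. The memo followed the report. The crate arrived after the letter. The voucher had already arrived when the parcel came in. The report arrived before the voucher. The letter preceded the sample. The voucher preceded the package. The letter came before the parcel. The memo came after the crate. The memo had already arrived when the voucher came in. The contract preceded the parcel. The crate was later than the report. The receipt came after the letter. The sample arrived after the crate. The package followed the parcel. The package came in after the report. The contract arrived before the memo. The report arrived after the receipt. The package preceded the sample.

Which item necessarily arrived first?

The contract has a chain of constraints placing it before every other item, so the contract must be first.

the contract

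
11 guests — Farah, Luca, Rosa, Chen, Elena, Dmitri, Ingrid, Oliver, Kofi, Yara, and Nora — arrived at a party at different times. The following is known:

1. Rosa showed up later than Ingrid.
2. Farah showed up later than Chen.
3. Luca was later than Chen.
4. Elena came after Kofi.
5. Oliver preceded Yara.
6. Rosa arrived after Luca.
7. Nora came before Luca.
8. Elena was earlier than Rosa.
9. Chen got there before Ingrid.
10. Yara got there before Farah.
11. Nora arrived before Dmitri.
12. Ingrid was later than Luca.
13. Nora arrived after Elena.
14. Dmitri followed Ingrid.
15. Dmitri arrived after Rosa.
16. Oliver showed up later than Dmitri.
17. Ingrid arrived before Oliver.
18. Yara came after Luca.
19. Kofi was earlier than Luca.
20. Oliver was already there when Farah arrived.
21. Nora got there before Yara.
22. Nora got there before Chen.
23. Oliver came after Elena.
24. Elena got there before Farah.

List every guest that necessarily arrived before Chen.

Elena, Kofi, Nora

Directly stated before Chen: Nora.
Elena reaches Chen via Elena → Nora → Chen.
Kofi reaches Chen via Kofi → Elena → Nora → Chen.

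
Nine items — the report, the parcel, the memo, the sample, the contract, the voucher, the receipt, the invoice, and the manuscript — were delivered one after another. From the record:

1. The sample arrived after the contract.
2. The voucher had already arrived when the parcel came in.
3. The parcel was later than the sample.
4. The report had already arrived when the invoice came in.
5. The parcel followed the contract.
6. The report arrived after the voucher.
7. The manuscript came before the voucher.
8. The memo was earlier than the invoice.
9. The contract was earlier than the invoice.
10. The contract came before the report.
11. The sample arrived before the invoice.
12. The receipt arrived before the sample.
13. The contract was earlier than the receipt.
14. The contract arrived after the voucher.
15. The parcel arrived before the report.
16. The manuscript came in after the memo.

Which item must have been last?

Every other item has a chain of constraints placing it before the invoice, so the invoice is last.

the invoice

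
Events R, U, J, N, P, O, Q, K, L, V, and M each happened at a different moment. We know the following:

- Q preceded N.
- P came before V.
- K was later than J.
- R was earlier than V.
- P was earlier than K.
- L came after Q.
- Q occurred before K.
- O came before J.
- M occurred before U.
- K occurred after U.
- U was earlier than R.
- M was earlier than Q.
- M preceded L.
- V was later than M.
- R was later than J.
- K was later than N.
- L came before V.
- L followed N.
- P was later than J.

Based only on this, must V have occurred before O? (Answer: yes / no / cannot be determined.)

Tracing the constraints gives O → J → P → V, so O must come before V.
That means V cannot be before O.

no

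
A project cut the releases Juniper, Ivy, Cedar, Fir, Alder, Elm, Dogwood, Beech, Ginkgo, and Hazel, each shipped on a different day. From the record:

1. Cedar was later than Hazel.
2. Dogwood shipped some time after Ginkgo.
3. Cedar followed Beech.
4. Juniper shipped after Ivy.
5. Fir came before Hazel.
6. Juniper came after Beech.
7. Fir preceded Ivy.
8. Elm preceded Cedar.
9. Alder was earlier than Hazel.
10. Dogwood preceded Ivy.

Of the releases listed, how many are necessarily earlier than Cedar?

Directly stated before Cedar: Beech, Elm, and Hazel.
Alder reaches Cedar via Alder → Hazel → Cedar.
Fir reaches Cedar via Fir → Hazel → Cedar.
No chain forces Juniper (or any of the others) ahead of Cedar.
That's Alder, Beech, Elm, Fir, and Hazel — 5 in all.

5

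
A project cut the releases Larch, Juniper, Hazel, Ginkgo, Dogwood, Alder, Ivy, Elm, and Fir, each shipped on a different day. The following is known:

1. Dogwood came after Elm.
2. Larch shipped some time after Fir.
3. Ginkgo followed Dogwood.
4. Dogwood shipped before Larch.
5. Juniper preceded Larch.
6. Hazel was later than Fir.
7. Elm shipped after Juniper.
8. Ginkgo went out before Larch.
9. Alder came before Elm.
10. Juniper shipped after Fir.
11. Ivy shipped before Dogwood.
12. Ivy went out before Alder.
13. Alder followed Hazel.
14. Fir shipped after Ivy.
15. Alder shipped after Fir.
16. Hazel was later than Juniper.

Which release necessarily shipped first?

Ivy

Ivy has a chain of constraints placing it before every other release, so Ivy must be first.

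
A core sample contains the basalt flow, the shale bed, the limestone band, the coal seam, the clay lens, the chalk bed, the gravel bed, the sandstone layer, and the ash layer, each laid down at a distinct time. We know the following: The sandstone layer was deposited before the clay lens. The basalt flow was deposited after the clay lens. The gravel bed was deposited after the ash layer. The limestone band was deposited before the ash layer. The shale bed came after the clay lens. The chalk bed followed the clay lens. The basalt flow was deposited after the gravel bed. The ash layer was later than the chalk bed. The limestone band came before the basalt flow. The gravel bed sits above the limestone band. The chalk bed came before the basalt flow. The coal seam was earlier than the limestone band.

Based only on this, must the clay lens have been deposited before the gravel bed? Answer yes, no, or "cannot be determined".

Chain the constraints: the clay lens → the chalk bed → the ash layer → the gravel bed. Each link is directly stated, so the clay lens comes before the gravel bed.

yes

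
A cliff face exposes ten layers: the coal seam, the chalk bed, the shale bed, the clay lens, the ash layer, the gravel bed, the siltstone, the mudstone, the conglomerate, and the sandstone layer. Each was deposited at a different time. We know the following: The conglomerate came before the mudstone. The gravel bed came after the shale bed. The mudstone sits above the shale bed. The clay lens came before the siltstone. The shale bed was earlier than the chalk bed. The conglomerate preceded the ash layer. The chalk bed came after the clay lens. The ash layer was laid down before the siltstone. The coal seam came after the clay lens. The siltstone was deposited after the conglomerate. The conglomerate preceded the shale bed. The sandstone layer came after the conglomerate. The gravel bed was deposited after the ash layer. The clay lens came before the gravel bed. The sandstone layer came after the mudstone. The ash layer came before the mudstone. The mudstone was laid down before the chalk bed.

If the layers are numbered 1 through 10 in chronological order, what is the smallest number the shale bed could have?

2

The conglomerate must come before the shale bed — 1 forced predecessor.
Nothing else is forced ahead of the shale bed, so its earliest slot is position 1 + 1 = 2.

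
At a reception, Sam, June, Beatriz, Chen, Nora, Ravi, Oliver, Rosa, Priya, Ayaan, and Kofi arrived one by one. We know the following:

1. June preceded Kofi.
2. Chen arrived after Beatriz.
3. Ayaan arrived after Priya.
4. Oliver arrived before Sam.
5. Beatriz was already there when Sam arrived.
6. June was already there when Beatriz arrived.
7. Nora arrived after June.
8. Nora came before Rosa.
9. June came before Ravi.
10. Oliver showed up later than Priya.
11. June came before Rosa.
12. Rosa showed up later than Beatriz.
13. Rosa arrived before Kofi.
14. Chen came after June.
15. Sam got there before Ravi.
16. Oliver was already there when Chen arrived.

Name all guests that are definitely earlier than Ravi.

Directly stated before Ravi: June and Sam.
Beatriz reaches Ravi via Beatriz → Sam → Ravi.
Oliver reaches Ravi via Oliver → Sam → Ravi.
Priya reaches Ravi via Priya → Oliver → Sam → Ravi.

Beatriz, June, Oliver, Priya, Sam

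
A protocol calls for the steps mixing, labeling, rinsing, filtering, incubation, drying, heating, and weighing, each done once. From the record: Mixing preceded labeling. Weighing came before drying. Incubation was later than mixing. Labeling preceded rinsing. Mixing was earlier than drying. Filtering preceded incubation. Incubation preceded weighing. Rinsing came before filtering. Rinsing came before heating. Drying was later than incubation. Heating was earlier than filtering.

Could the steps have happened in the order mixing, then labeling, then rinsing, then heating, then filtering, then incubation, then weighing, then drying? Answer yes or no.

Check each stated constraint against the proposed order — e.g. mixing is ahead of incubation; mixing is ahead of drying. Every pair is in the required order; nothing is violated.

yes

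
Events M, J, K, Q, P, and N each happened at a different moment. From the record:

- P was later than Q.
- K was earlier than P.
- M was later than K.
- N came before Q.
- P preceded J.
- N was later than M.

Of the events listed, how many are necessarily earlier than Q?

Directly stated before Q: N.
K reaches Q via K → M → N → Q.
M reaches Q via M → N → Q.
That's K, M, and N — 3 in all.

3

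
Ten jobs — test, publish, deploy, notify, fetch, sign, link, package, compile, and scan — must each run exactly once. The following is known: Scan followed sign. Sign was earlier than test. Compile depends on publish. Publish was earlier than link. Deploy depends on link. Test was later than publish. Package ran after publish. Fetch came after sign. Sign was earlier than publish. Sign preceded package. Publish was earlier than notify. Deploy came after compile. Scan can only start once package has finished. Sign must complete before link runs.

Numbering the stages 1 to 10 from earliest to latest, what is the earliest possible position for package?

3

Publish and sign must both come before package — 2 forced predecessors.
Nothing else is forced ahead of package, so its earliest slot is position 2 + 1 = 3.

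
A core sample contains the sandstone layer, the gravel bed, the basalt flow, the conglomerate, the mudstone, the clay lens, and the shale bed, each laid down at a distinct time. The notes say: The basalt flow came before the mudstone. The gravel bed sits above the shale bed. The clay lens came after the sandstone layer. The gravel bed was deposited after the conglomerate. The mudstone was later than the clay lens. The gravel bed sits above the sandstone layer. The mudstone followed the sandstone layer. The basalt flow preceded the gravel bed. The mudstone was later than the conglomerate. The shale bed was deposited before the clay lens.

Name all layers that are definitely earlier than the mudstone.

Directly stated before the mudstone: the basalt flow, the clay lens, the conglomerate, and the sandstone layer.
The shale bed reaches the mudstone via the shale bed → the clay lens → the mudstone.

the basalt flow, the clay lens, the conglomerate, the sandstone layer, the shale bed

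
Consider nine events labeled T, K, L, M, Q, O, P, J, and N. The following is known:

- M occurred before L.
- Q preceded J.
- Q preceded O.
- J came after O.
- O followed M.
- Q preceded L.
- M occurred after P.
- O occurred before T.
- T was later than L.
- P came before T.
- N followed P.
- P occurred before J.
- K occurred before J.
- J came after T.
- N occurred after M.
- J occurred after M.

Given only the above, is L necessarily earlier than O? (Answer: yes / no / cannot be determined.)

cannot be determined

No chain of stated constraints runs from L to O, and none runs from O to L either.
So the relative order of L and O is not fixed by the given facts.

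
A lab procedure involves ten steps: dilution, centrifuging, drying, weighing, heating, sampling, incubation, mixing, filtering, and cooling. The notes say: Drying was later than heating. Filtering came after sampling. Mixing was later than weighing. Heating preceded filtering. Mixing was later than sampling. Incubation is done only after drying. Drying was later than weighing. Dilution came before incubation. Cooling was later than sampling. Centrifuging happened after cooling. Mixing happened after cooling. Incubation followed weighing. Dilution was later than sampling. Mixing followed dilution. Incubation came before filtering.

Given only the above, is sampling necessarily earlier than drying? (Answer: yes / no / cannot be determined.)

No chain of stated constraints runs from sampling to drying, and none runs from drying to sampling either.
So the relative order of sampling and drying is not fixed by the given facts.

cannot be determined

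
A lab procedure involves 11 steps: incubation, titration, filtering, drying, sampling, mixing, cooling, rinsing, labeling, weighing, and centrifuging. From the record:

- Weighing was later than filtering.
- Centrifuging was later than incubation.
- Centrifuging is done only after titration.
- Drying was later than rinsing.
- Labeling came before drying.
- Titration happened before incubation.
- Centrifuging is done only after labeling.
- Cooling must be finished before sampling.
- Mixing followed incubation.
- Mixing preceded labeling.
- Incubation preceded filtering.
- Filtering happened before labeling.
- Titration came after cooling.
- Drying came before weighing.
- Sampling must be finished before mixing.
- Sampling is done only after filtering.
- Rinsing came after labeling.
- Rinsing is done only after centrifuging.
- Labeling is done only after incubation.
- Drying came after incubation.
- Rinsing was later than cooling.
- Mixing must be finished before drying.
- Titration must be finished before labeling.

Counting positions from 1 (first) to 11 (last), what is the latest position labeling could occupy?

Labeling must come before centrifuging, drying, rinsing, and weighing — 4 steps forced after it.
Everything else can be placed before labeling in some valid order, so labeling can sit as late as position 11 − 4 = 7.

7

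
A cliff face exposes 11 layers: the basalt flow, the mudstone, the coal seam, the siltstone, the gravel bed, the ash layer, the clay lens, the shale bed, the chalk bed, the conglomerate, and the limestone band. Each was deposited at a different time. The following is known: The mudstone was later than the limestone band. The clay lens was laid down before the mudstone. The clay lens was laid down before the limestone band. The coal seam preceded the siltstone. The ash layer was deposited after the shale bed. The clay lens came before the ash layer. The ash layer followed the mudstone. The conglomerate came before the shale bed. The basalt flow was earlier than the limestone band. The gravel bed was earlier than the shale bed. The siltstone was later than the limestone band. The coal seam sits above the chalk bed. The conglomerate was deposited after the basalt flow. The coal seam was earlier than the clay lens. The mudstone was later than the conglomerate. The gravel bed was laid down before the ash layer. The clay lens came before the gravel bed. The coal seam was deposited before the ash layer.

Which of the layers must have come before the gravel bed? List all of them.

Directly stated before the gravel bed: the clay lens.
The chalk bed reaches the gravel bed via the chalk bed → the coal seam → the clay lens → the gravel bed.
The coal seam reaches the gravel bed via the coal seam → the clay lens → the gravel bed.
No chain forces the basalt flow (or any of the others) ahead of the gravel bed.

the chalk bed, the clay lens, the coal seam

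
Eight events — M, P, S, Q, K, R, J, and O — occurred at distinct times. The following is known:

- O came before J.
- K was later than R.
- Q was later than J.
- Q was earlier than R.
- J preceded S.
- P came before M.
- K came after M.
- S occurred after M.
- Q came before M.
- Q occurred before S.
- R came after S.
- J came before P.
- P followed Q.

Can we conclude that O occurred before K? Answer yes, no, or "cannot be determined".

Chain the constraints: O → J → S → R → K. Each link is directly stated, so O comes before K.

yes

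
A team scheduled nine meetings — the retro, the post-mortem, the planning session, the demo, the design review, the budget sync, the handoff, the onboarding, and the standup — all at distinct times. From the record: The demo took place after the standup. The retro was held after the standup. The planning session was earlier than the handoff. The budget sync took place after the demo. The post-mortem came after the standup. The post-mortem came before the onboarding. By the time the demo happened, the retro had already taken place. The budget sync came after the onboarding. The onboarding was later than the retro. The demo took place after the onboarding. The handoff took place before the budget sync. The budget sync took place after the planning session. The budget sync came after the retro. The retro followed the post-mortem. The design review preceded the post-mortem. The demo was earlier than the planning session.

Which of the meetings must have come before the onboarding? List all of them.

the design review, the post-mortem, the retro, the standup

Directly stated before the onboarding: the post-mortem and the retro.
The design review reaches the onboarding via the design review → the post-mortem → the onboarding.
The standup reaches the onboarding via the standup → the post-mortem → the onboarding.
No chain forces the planning session (or any of the others) ahead of the onboarding.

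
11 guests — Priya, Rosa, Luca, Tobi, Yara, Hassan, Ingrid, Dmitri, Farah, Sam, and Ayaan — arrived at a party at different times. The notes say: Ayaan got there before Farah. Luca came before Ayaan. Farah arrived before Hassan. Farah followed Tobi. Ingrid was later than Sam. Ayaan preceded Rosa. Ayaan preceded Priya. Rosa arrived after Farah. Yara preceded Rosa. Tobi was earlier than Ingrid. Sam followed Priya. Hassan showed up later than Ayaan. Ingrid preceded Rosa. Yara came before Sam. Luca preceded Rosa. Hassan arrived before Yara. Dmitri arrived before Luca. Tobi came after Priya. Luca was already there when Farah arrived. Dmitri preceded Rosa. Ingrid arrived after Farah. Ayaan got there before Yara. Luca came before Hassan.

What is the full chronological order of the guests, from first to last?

The constraints fix every adjacent pair, so only one ordering works:
Dmitri → Luca → Ayaan → Priya → Tobi → Farah → Hassan → Yara → Sam → Ingrid → Rosa.

Dmitri, Luca, Ayaan, Priya, Tobi, Farah, Hassan, Yara, Sam, Ingrid, Rosa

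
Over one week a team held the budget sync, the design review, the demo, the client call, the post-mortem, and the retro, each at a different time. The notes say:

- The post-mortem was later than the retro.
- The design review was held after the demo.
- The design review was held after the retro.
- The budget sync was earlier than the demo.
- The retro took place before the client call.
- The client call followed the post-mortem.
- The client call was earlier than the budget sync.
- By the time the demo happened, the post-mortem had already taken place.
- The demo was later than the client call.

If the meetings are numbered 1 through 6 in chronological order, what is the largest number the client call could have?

3

The client call must come before the budget sync, the demo, and the design review — 3 meetings forced after it.
Everything else can be placed before the client call in some valid order, so the client call can sit as late as position 6 − 3 = 3.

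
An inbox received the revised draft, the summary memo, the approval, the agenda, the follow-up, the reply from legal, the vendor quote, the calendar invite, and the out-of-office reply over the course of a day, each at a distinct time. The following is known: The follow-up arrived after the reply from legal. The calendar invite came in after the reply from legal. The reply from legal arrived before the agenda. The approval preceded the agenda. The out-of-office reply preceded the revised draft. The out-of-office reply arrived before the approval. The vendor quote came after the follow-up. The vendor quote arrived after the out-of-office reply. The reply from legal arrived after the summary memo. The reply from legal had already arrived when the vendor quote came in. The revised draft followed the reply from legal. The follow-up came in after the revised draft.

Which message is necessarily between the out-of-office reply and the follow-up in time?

Tracing the constraints gives the out-of-office reply → the revised draft → the follow-up, so the revised draft sits after the out-of-office reply and before the follow-up.
No other message is forced both after the out-of-office reply and before the follow-up.

the revised draft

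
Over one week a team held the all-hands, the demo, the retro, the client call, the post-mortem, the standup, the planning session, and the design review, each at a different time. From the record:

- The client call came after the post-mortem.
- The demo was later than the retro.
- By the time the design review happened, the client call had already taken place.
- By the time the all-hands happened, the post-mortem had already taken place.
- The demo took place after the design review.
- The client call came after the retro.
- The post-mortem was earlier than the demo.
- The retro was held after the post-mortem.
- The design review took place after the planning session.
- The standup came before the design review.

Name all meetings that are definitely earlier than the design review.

the client call, the planning session, the post-mortem, the retro, the standup

Directly stated before the design review: the client call, the planning session, and the standup.
The post-mortem reaches the design review via the post-mortem → the client call → the design review.
The retro reaches the design review via the retro → the client call → the design review.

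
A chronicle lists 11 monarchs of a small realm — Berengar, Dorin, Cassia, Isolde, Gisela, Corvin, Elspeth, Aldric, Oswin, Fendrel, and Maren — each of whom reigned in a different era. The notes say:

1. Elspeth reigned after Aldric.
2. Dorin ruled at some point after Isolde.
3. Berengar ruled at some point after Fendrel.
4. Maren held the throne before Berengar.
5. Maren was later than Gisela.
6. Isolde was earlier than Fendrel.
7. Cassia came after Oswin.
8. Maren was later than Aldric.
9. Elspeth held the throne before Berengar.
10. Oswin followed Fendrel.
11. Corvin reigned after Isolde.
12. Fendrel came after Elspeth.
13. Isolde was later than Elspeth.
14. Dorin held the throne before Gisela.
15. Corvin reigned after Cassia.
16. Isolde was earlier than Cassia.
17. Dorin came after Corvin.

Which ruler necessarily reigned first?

Aldric has a chain of constraints placing them before every other ruler, so Aldric must be first.

Aldric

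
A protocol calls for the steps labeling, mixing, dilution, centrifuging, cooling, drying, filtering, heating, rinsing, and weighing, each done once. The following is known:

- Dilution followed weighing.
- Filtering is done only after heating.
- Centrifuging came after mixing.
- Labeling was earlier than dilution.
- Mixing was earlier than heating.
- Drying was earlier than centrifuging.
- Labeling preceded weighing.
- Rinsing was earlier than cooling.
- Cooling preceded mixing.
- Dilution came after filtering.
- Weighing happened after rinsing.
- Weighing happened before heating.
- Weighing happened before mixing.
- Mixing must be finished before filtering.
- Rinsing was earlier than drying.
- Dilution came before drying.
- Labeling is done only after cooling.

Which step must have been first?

Rinsing has a chain of constraints placing it before every other step, so rinsing must be first.

rinsing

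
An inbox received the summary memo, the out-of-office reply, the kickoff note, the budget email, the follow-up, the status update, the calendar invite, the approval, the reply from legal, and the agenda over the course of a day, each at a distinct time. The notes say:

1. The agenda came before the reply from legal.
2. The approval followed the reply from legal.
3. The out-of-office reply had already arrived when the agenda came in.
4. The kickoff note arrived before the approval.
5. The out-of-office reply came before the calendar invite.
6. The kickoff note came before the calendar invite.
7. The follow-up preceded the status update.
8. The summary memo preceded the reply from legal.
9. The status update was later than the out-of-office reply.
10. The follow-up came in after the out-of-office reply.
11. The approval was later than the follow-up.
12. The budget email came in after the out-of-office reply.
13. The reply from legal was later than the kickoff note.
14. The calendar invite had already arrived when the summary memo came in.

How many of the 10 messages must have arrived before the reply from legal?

5

Directly stated before the reply from legal: the agenda, the kickoff note, and the summary memo.
The calendar invite reaches the reply from legal via the calendar invite → the summary memo → the reply from legal.
The out-of-office reply reaches the reply from legal via the out-of-office reply → the agenda → the reply from legal.
No chain forces the status update (or any of the others) ahead of the reply from legal.
That's the agenda, the calendar invite, the kickoff note, the out-of-office reply, and the summary memo — 5 in all.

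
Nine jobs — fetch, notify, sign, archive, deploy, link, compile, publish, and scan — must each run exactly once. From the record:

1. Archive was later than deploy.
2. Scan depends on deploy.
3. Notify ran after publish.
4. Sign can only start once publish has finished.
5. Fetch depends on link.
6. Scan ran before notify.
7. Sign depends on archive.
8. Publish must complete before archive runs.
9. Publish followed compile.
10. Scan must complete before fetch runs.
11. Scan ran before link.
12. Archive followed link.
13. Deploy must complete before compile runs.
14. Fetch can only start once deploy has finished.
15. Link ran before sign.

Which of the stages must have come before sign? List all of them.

Directly stated before sign: archive, link, and publish.
Compile reaches sign via compile → publish → sign.
Deploy reaches sign via deploy → archive → sign.
Scan reaches sign via scan → link → sign.
No chain forces fetch (or any of the others) ahead of sign.

archive, compile, deploy, link, publish, scan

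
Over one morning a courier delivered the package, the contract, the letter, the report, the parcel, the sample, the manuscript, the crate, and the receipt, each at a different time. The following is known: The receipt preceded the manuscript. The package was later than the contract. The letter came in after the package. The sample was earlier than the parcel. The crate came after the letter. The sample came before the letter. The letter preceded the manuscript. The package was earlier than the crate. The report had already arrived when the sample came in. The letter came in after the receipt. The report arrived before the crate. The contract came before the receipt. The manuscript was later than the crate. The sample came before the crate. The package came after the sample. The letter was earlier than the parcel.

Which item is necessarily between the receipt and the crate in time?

Tracing the constraints gives the receipt → the letter → the crate, so the letter sits after the receipt and before the crate.
No other item is forced both after the receipt and before the crate.

the letter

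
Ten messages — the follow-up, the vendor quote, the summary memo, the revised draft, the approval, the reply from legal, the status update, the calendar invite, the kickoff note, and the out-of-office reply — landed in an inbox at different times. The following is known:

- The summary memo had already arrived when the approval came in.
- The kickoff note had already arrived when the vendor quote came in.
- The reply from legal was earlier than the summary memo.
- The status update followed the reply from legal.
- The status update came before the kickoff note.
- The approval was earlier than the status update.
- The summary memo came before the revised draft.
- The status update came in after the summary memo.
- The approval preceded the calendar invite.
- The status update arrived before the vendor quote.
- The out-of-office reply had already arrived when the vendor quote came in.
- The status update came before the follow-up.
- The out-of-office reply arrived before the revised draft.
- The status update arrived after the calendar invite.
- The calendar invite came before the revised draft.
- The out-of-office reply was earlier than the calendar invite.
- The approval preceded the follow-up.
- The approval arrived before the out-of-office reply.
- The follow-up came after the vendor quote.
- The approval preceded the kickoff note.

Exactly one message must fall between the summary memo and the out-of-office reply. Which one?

Tracing the constraints gives the summary memo → the approval → the out-of-office reply, so the approval sits after the summary memo and before the out-of-office reply.
No other message is forced both after the summary memo and before the out-of-office reply.

the approval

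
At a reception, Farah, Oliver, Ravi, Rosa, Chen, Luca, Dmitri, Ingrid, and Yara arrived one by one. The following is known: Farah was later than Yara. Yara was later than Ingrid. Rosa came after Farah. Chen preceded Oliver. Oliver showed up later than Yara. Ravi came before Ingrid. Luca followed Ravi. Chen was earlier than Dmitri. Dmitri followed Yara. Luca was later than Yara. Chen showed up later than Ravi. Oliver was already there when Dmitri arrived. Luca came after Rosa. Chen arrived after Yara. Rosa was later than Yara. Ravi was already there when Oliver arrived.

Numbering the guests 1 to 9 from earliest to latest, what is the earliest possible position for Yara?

Ingrid and Ravi must both come before Yara — 2 forced predecessors.
Nothing else is forced ahead of Yara, so their earliest slot is position 2 + 1 = 3.

3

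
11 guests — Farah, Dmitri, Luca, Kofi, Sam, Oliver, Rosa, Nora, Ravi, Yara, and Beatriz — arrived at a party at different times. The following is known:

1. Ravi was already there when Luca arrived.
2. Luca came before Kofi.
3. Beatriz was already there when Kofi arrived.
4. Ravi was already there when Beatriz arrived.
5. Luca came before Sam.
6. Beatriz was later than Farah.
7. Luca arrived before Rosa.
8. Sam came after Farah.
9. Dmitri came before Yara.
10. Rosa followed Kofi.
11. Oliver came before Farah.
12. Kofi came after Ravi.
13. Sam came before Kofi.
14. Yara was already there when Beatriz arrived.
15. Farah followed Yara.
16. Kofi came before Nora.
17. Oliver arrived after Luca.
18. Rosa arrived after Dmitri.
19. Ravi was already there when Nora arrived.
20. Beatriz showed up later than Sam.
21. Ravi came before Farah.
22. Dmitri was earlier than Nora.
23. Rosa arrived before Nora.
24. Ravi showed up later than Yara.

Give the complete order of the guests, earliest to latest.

Dmitri, Yara, Ravi, Luca, Oliver, Farah, Sam, Beatriz, Kofi, Rosa, Nora

The constraints fix every adjacent pair, so only one ordering works:
Dmitri → Yara → Ravi → Luca → Oliver → Farah → Sam → Beatriz → Kofi → Rosa → Nora.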